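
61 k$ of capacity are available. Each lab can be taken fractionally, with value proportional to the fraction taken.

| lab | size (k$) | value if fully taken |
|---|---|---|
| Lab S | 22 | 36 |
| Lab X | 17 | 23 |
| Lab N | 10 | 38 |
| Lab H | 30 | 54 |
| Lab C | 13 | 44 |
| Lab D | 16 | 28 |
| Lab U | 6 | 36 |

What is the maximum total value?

175.5

Sort by value density: Lab U 36/6≈6, Lab N 38/10≈3.8, Lab C 44/13≈3.38, Lab H 54/30≈1.8, Lab D 28/16≈1.75, Lab S 36/22≈1.64, Lab X 23/17≈1.35.
All 6 k$ of Lab U fit (value 36) ; 55 remain.
All 10 k$ of Lab N fit (value 38) ; 45 remain.
Lab C: take in full, 13 k$ for value 44 ; 32 left.
Lab H: take in full, 30 k$ for value 54 ; 2 left.
2 k$ left: a 2/16 share of Lab D gives 28×2/16 = 3.5.
Total value = 175.5.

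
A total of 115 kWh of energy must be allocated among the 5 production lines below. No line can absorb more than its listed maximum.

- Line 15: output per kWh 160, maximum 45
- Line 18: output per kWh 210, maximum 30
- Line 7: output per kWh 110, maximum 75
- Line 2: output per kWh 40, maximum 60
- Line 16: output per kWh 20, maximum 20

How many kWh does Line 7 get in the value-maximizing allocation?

Rank by output per kWh: Line 18 210 > Line 15 160 > Line 7 110 > Line 2 40 > Line 16 20.
Give Line 18 30 to hit its cap of 30 — 85 left.
Give Line 15 45 to hit its cap of 45 — 40 left.
Only 40 left; Line 7 takes them to reach 40.

40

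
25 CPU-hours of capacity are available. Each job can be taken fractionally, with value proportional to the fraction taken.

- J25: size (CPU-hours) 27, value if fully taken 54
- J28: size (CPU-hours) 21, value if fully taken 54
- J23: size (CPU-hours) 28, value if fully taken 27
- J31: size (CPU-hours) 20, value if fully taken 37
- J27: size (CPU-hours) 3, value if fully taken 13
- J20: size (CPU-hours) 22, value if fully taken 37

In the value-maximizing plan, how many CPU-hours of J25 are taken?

1

Sort by value density: J27 13/3≈4.33, J28 54/21≈2.57, J25 54/27≈2, J31 37/20≈1.85, J20 37/22≈1.68, J23 27/28≈0.964.
Take all of J27 (3 CPU-hours, value 13) → 22 CPU-hours left.
Take all of J28 (21 CPU-hours, value 54) → 1 CPU-hours left.
Only 1 CPU-hours remain; take 1/27 of J25 for value 54×1/27 = 2.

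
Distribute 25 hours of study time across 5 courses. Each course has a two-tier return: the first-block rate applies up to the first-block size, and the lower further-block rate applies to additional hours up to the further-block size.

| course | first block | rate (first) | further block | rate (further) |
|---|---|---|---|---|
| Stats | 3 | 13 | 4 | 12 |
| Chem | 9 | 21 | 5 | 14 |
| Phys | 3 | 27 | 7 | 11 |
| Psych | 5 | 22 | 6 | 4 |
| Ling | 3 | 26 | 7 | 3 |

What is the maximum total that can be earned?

Treat each block as its own option and order by rate: Phys/T1 27 > Ling/T1 26 > Psych/T1 22 > Chem/T1 21 > Chem/T2 14 > Stats/T1 13 > Stats/T2 12 > Phys/T2 11 > Psych/T2 4 > Ling/T2 3.
Fill Phys T1 block (3 at 27) ; 22 left.
Fill Ling T1 block (3 at 26) ; 19 left.
Psych/T1 (22): +5 ; 14 left.
Chem/T1 (21): +9 ; 5 left.
Chem/T2 (14): +5 ; 0 left.
Total = 27×3 + 26×3 + 22×5 + 21×9 + 14×5 = 528.

528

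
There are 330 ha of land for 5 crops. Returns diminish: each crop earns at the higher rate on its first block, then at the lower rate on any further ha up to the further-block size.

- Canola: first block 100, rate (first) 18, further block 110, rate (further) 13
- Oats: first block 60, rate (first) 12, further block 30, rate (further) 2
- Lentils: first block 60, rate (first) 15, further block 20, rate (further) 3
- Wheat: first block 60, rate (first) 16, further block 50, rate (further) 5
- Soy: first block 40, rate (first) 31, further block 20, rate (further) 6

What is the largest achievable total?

5810

Order all 10 blocks by rate: Soy/tier1 31 > Canola/tier1 18 > Wheat/tier1 16 > Lentils/tier1 15 > Canola/tier2 13 > Oats/tier1 12 > Soy/tier2 6 > Wheat/tier2 5 > Lentils/tier2 3 > Oats/tier2 2.
Soy tier1 at 31: fill all 40 ; 290 left.
Canola tier1 at 18: fill all 100 ; 190 left.
Fill Wheat tier1 block (60 at 16) ; 130 left.
Lentils tier1 at 15: fill all 60 ; 70 left.
70 remain; put them into Canola tier2 at 13.
Total = 31×40 + 18×100 + 16×60 + 15×60 + 13×70 = 5810.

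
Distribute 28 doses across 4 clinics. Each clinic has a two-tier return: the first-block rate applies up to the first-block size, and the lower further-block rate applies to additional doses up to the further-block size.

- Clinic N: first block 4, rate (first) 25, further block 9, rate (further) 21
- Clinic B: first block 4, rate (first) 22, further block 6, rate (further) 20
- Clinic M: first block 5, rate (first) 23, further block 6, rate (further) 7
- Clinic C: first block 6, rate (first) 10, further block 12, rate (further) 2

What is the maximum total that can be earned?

Order all 8 blocks by rate: Clinic N/T1 25 > Clinic M/T1 23 > Clinic B/T1 22 > Clinic N/T2 21 > Clinic B/T2 20 > Clinic C/T1 10 > Clinic M/T2 7 > Clinic C/T2 2.
Fill Clinic N T1 block (4 at 25) — 24 left.
Clinic M/T1 (23): +5 — 19 left.
Fill Clinic B T1 block (4 at 22) — 15 left.
Clinic N T2 at 21: fill all 9 — 6 left.
Fill Clinic B T2 block (6 at 20) — 0 left.
Total = 25×4 + 23×5 + 22×4 + 21×9 + 20×6 = 612.

612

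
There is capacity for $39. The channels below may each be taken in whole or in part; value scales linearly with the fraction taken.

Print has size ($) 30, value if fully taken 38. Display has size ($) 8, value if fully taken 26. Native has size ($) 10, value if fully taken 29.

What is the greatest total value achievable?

81.6

Sort by value density: Display 26/8≈3.25, Native 29/10≈2.9, Print 38/30≈1.27.
Take all of Display (8 $, value 26) → 31 $ left.
Native: take in full, 10 $ for value 29 → 21 left.
Fill the last 21 $ with part of Print: 21/30 of it earns 26.6.
Total value = 81.6.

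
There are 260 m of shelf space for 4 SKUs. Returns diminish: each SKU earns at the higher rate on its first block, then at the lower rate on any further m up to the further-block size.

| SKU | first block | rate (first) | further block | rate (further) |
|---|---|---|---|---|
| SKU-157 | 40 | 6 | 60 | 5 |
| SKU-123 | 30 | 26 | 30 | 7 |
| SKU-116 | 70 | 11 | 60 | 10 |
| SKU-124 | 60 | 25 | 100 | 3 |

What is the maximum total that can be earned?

Treat each block as its own option and order by rate: SKU-123/T1 26 > SKU-124/T1 25 > SKU-116/T1 11 > SKU-116/T2 10 > SKU-123/T2 7 > SKU-157/T1 6 > SKU-157/T2 5 > SKU-124/T2 3.
SKU-123 T1 at 26: fill all 30 → 230 left.
SKU-124 T1 at 25: fill all 60 → 170 left.
SKU-116/T1 (11): +70 → 100 left.
SKU-116 T2 at 10: fill all 60 → 40 left.
SKU-123/T2 (7): +30 → 10 left.
SKU-157/T1: +10 of 40 at 6; pool empty.
Total = 26×30 + 25×60 + 11×70 + 10×60 + 7×30 + 6×10 = 3920.

3920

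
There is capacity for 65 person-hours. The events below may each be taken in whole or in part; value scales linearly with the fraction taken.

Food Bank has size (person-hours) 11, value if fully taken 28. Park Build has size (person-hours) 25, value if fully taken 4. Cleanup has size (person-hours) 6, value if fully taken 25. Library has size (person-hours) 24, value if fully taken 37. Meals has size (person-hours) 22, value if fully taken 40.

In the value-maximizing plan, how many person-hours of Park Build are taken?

2

Rank by value-to-size ratio: Cleanup 25/6≈4.17, Food Bank 28/11≈2.55, Meals 40/22≈1.82, Library 37/24≈1.54, Park Build 4/25≈0.16.
Take all of Cleanup (6 person-hours, value 25) ; 59 person-hours left.
All 11 person-hours of Food Bank fit (value 28) ; 48 remain.
Meals: take in full, 22 person-hours for value 40 ; 26 left.
Library: take in full, 24 person-hours for value 37 ; 2 left.
2 person-hours left: a 2/25 share of Park Build gives 4×2/25 = 0.32.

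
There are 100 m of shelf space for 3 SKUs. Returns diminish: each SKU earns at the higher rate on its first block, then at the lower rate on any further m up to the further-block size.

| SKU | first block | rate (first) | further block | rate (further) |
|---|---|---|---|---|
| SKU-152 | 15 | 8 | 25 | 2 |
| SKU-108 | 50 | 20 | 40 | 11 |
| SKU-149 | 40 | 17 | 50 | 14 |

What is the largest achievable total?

Rank every tier by rate: SKU-108/tier1 20 > SKU-149/tier1 17 > SKU-149/tier2 14 > SKU-108/tier2 11 > SKU-152/tier1 8 > SKU-152/tier2 2.
Fill SKU-108 tier1 block (50 at 20) ; 50 left.
Fill SKU-149 tier1 block (40 at 17) ; 10 left.
SKU-149/tier2: +10 of 50 at 14; pool empty.
Total = 20×50 + 17×40 + 14×10 = 1820.

1820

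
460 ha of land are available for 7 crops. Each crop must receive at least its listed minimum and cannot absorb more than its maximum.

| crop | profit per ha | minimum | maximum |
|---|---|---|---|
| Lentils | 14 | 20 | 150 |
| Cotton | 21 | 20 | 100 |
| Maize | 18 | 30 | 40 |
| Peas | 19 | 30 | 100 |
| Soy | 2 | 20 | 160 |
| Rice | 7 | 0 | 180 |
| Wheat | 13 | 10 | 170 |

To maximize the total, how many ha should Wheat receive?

Meeting every minimum uses 20+20+30+30+20+0+10 = 130 ha, leaving 330.
Order the crops by profit per ha: Cotton 21 > Peas 19 > Maize 18 > Lentils 14 > Wheat 13 > Rice 7 > Soy 2.
Cotton: +80 to 100 (cap) ; 250 left.
Peas takes 70 more to reach its cap of 100 ; 180 left.
Maize takes 10 more to reach its cap of 40 ; 170 left.
Give Lentils 130 more to hit its cap of 150 ; 40 left.
Wheat: +40 (room for 160) → 50. Pool exhausted.

50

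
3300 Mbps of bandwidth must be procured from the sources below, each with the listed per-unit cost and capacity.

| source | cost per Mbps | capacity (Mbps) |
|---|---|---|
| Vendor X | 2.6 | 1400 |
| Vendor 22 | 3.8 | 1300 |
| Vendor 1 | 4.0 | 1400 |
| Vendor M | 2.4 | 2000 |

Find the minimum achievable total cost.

Fill from the cheapest source first.
Take 2000 from Vendor M at 2.4 → need 1300 more.
Vendor X (2.6): take the remaining 1300 → done.
Vendor 22, Vendor 1: unused.
Cost = 2000×2.4 + 1300×2.6 = 8180.

8180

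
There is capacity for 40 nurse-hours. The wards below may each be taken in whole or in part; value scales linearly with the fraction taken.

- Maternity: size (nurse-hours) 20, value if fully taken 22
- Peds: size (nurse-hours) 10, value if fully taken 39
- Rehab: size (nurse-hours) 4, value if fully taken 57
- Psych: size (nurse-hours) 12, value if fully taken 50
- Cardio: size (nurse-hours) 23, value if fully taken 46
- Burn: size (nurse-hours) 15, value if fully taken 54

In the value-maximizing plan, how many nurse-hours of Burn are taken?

14

Best value per unit of size first: Rehab 57/4≈14.2, Psych 50/12≈4.17, Peds 39/10≈3.9, Burn 54/15≈3.6, Cardio 46/23≈2, Maternity 22/20≈1.1.
Take all of Rehab (4 nurse-hours, value 57) ; 36 nurse-hours left.
Take all of Psych (12 nurse-hours, value 50) ; 24 nurse-hours left.
Peds: take in full, 10 nurse-hours for value 39 ; 14 left.
14 nurse-hours left: a 14/15 share of Burn gives 54×14/15 = 50.4.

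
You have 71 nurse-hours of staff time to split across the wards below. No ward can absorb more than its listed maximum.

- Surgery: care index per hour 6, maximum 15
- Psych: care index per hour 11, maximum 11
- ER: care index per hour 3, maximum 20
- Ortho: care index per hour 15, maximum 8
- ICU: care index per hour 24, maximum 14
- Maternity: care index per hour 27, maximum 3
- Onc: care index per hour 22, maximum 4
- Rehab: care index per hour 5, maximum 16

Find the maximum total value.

916

Rank by care index per hour: Maternity 27 > ICU 24 > Onc 22 > Ortho 15 > Psych 11 > Surgery 6 > Rehab 5 > ER 3.
Maternity takes 3 to reach its cap of 3 → 68 left.
ICU: +14 to 14 (cap) → 54 left.
Give Onc 4 to hit its cap of 4 → 50 left.
Give Ortho 8 to hit its cap of 8 → 42 left.
Psych takes 11 to reach its cap of 11 → 31 left.
Surgery takes 15 to reach its cap of 15 → 16 left.
Give Rehab 16 to hit its cap of 16 → 0 left.
Total = 6×15 + 11×11 + 15×8 + 24×14 + 27×3 + 22×4 + 5×16 = 916.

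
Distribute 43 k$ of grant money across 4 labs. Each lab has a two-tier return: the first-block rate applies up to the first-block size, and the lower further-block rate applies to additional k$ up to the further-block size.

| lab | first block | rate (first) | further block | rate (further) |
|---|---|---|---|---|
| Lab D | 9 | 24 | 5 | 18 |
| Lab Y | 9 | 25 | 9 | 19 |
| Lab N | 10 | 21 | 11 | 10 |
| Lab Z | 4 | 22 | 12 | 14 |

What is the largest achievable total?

Order all 8 blocks by rate: Lab Y/T1 25 > Lab D/T1 24 > Lab Z/T1 22 > Lab N/T1 21 > Lab Y/T2 19 > Lab D/T2 18 > Lab Z/T2 14 > Lab N/T2 10.
Lab Y T1 at 25: fill all 9 — 34 left.
Fill Lab D T1 block (9 at 24) — 25 left.
Fill Lab Z T1 block (4 at 22) — 21 left.
Fill Lab N T1 block (10 at 21) — 11 left.
Lab Y/T2 (19): +9 — 2 left.
Lab D T2 at 18: only 2 left, fill 2.
Total = 25×9 + 24×9 + 22×4 + 21×10 + 19×9 + 18×2 = 946.

946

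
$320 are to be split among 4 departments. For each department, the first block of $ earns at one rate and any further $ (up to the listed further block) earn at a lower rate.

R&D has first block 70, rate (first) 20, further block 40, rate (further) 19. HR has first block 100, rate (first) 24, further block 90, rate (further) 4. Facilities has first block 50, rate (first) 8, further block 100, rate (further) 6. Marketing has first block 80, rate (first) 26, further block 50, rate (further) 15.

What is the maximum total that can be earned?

Order all 8 blocks by rate: Marketing/tier1 26 > HR/tier1 24 > R&D/tier1 20 > R&D/tier2 19 > Marketing/tier2 15 > Facilities/tier1 8 > Facilities/tier2 6 > HR/tier2 4.
Fill Marketing tier1 block (80 at 26) ; 240 left.
HR/tier1 (24): +100 ; 140 left.
R&D/tier1 (20): +70 ; 70 left.
R&D tier2 at 19: fill all 40 ; 30 left.
Marketing/tier2: +30 of 50 at 15; pool empty.
Total = 26×80 + 24×100 + 20×70 + 19×40 + 15×30 = 7090.

7090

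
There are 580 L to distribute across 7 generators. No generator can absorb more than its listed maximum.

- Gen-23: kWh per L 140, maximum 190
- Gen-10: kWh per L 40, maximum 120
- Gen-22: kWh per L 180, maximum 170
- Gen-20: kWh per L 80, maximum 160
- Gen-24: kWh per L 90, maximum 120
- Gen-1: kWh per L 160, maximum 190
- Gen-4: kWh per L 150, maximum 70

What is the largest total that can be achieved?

92500

Rank by kWh per L: Gen-22 180 > Gen-1 160 > Gen-4 150 > Gen-23 140 > Gen-24 90 > Gen-20 80 > Gen-10 40.
Give Gen-22 170 to hit its cap of 170 — 410 left.
Gen-1: +190 to 190 (cap) — 220 left.
Gen-4: +70 to 70 (cap) — 150 left.
Gen-23 has room for 190 but only 150 remain, so it gets 150.
Total = 140×150 + 180×170 + 160×190 + 150×70 = 92500.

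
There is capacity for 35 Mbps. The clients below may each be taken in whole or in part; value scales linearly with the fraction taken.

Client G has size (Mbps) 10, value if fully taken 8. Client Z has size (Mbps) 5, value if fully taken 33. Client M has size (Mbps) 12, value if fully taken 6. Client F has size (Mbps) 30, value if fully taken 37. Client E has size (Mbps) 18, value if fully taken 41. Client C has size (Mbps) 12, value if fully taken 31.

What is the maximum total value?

Sort by value density: Client Z 33/5≈6.6, Client C 31/12≈2.58, Client E 41/18≈2.28, Client F 37/30≈1.23, Client G 8/10≈0.8, Client M 6/12≈0.5.
All 5 Mbps of Client Z fit (value 33) ; 30 remain.
All 12 Mbps of Client C fit (value 31) ; 18 remain.
All 18 Mbps of Client E fit (value 41) ; 0 remain.
Total value = 105.

105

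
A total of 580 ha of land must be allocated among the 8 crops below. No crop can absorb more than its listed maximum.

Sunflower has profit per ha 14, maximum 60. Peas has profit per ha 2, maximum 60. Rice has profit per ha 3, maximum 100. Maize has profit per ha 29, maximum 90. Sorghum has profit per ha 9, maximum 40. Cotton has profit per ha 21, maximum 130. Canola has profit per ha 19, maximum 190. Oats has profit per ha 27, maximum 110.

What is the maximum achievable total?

12760

Order the crops by profit per ha: Maize 29 > Oats 27 > Cotton 21 > Canola 19 > Sunflower 14 > Sorghum 9 > Rice 3 > Peas 2.
Give Maize 90 to hit its cap of 90 — 490 left.
Give Oats 110 to hit its cap of 110 — 380 left.
Cotton: +130 to 130 (cap) — 250 left.
Give Canola 190 to hit its cap of 190 — 60 left.
Sunflower: +60 to 60 (cap) — 0 left.
Total = 14×60 + 29×90 + 21×130 + 19×190 + 27×110 = 12760.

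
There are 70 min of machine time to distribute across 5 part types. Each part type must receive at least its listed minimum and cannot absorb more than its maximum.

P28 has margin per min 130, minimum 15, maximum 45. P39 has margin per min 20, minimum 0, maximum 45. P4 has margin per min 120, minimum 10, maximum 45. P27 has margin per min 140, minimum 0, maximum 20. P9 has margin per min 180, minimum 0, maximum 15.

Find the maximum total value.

9950

Meeting every minimum uses 15+0+10+0+0 = 25 min, leaving 45.
Order the part types by margin per min: P9 180 > P27 140 > P28 130 > P4 120 > P39 20.
Give P9 15 more to hit its cap of 15 → 30 left.
P27: +20 to 20 (cap) → 10 left.
P28: +10 (room for 30) → 25. Pool exhausted.
Total = 130×25 + 120×10 + 140×20 + 180×15 = 9950.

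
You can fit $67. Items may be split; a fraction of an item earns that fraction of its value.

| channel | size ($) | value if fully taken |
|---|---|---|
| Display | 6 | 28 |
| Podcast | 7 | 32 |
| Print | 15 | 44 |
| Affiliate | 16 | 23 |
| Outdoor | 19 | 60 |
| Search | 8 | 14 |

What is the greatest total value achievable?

Rank by value-to-size ratio: Display 28/6≈4.67, Podcast 32/7≈4.57, Outdoor 60/19≈3.16, Print 44/15≈2.93, Search 14/8≈1.75, Affiliate 23/16≈1.44.
Display: take in full, 6 $ for value 28 → 61 left.
Take all of Podcast (7 $, value 32) → 54 $ left.
All 19 $ of Outdoor fit (value 60) → 35 remain.
All 15 $ of Print fit (value 44) → 20 remain.
Search: take in full, 8 $ for value 14 → 12 left.
Fill the last 12 $ with part of Affiliate: 12/16 of it earns 17.25.
Total value = 195.25.

195.25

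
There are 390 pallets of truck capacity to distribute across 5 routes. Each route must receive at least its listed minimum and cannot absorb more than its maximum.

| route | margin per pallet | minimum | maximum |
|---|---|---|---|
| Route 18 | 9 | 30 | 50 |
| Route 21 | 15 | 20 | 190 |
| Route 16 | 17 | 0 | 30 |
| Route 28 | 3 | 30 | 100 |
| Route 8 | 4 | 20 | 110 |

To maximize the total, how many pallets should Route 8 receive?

90

Meeting every minimum uses 30+20+0+30+20 = 100 pallets, leaving 290.
Highest margin per pallet first: Route 16 17 > Route 21 15 > Route 18 9 > Route 8 4 > Route 28 3.
Route 16: +30 to 30 (cap) ; 260 left.
Route 21: +170 to 190 (cap) ; 90 left.
Give Route 18 20 more to hit its cap of 50 ; 70 left.
Route 8: +70 (room for 90) → 90. Pool exhausted.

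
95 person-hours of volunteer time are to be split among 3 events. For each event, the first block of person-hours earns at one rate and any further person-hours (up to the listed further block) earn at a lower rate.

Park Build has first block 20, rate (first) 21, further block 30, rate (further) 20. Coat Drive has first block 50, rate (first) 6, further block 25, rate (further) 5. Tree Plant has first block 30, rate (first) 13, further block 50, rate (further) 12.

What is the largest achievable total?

1590

Treat each block as its own option and order by rate: Park Build/T1 21 > Park Build/T2 20 > Tree Plant/T1 13 > Tree Plant/T2 12 > Coat Drive/T1 6 > Coat Drive/T2 5.
Park Build T1 at 21: fill all 20 ; 75 left.
Fill Park Build T2 block (30 at 20) ; 45 left.
Tree Plant/T1 (13): +30 ; 15 left.
Tree Plant T2 at 12: only 15 left, fill 15.
Total = 21×20 + 20×30 + 13×30 + 12×15 = 1590.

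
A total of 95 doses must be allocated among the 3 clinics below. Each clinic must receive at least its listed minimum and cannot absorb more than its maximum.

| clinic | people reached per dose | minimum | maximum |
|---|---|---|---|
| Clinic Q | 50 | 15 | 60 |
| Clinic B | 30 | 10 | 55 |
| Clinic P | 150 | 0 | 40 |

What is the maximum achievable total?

8550

Meeting every minimum uses 15+10+0 = 25 doses, leaving 70.
Highest people reached per dose first: Clinic P 150 > Clinic Q 50 > Clinic B 30.
Clinic P takes 40 more to reach its cap of 40 → 30 left.
Clinic Q: +30 (room for 45) → 45. Pool exhausted.
Total = 50×45 + 30×10 + 150×40 = 8550.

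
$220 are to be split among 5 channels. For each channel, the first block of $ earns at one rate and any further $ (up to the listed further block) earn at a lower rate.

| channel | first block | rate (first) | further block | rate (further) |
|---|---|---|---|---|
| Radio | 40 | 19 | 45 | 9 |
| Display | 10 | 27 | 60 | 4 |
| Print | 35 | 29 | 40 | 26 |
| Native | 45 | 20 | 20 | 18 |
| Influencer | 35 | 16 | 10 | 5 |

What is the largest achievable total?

4825

Rank every tier by rate: Print/tier1 29 > Display/tier1 27 > Print/tier2 26 > Native/tier1 20 > Radio/tier1 19 > Native/tier2 18 > Influencer/tier1 16 > Radio/tier2 9 > Influencer/tier2 5 > Display/tier2 4.
Print/tier1 (29): +35 — 185 left.
Fill Display tier1 block (10 at 27) — 175 left.
Fill Print tier2 block (40 at 26) — 135 left.
Fill Native tier1 block (45 at 20) — 90 left.
Fill Radio tier1 block (40 at 19) — 50 left.
Native/tier2 (18): +20 — 30 left.
Influencer/tier1: +30 of 35 at 16; pool empty.
Total = 29×35 + 27×10 + 26×40 + 20×45 + 19×40 + 18×20 + 16×30 = 4825.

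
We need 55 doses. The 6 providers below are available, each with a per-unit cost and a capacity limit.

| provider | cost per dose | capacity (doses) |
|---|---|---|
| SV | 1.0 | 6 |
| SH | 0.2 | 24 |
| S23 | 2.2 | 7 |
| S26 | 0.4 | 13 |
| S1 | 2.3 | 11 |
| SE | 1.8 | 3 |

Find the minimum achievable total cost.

Fill from the cheapest provider first.
Take 24 from SH at 0.2 ; need 31 more.
Take 13 from S26 at 0.4 ; need 18 more.
Take 6 from SV at 1.0 ; need 12 more.
SE (1.8): use full 3 ; 9 doses to go.
S23 at 2.2: take all 7 doses ; 2 still needed.
Take 2 from S1 at 2.3 to finish.
Cost = 24×0.2 + 13×0.4 + 6×1.0 + 3×1.8 + 7×2.2 + 2×2.3 = 41.4.

41.4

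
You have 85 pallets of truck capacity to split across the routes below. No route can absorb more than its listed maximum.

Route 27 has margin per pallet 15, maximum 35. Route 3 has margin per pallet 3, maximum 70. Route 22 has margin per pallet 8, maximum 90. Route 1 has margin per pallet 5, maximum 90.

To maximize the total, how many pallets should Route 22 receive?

50

Rank by margin per pallet: Route 27 15 > Route 22 8 > Route 1 5 > Route 3 3.
Give Route 27 35 to hit its cap of 35 — 50 left.
Route 22: +50 (room for 90) → 50. Pool exhausted.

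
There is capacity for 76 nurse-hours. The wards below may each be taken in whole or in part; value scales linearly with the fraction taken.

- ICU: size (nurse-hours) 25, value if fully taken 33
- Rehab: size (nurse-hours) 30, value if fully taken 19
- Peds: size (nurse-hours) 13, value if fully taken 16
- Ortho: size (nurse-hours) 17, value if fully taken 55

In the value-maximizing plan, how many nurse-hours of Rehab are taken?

21

Sort by value density: Ortho 55/17≈3.24, ICU 33/25≈1.32, Peds 16/13≈1.23, Rehab 19/30≈0.633.
All 17 nurse-hours of Ortho fit (value 55) → 59 remain.
Take all of ICU (25 nurse-hours, value 33) → 34 nurse-hours left.
All 13 nurse-hours of Peds fit (value 16) → 21 remain.
Fill the last 21 nurse-hours with part of Rehab: 21/30 of it earns 13.3.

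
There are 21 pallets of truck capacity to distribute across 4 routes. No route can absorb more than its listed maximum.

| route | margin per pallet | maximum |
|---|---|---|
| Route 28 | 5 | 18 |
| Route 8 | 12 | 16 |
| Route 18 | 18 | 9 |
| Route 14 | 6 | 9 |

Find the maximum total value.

Order the routes by margin per pallet: Route 18 18 > Route 8 12 > Route 14 6 > Route 28 5.
Route 18 takes 9 to reach its cap of 9 → 12 left.
Only 12 left; Route 8 takes them to reach 12.
Total = 12×12 + 18×9 = 306.

306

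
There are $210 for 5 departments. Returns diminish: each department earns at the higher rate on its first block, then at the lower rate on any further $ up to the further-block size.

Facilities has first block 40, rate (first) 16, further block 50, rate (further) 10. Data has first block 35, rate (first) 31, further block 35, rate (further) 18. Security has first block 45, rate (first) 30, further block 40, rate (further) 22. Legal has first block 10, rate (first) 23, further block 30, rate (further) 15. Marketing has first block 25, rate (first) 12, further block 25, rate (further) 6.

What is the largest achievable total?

Treat each block as its own option and order by rate: Data/tier1 31 > Security/tier1 30 > Legal/tier1 23 > Security/tier2 22 > Data/tier2 18 > Facilities/tier1 16 > Legal/tier2 15 > Marketing/tier1 12 > Facilities/tier2 10 > Marketing/tier2 6.
Data tier1 at 31: fill all 35 ; 175 left.
Security/tier1 (30): +45 ; 130 left.
Legal/tier1 (23): +10 ; 120 left.
Security/tier2 (22): +40 ; 80 left.
Data/tier2 (18): +35 ; 45 left.
Facilities/tier1 (16): +40 ; 5 left.
5 remain; put them into Legal tier2 at 15.
Total = 31×35 + 30×45 + 23×10 + 22×40 + 18×35 + 16×40 + 15×5 = 4890.

4890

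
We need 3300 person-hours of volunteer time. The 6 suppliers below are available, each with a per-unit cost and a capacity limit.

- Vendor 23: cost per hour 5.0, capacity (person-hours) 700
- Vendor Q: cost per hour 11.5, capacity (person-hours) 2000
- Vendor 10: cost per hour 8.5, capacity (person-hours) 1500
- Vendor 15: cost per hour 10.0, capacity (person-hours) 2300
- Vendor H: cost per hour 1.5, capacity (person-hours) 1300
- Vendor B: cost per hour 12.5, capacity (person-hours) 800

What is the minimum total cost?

Use suppliers in increasing cost order.
Vendor H (1.5): use full 1300 ; 2000 person-hours to go.
Vendor 23 at 5.0: take all 700 person-hours ; 1300 still needed.
Vendor 10 at 8.5: take 1300 of its 1500 ; requirement met.
Vendor 15, Vendor Q, Vendor B: unused.
Cost = 1300×1.5 + 700×5.0 + 1300×8.5 = 16500.

16500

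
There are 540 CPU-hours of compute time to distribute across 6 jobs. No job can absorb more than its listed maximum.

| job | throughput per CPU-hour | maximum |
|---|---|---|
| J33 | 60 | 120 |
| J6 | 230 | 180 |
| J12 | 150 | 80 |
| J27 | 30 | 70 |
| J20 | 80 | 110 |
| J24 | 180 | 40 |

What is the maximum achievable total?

Order the jobs by throughput per CPU-hour: J6 230 > J24 180 > J12 150 > J20 80 > J33 60 > J27 30.
J6: +180 to 180 (cap) ; 360 left.
J24 takes 40 to reach its cap of 40 ; 320 left.
J12: +80 to 80 (cap) ; 240 left.
Give J20 110 to hit its cap of 110 ; 130 left.
J33: +120 to 120 (cap) ; 10 left.
J27: +10 (room for 70) → 10. Pool exhausted.
Total = 60×120 + 230×180 + 150×80 + 30×10 + 80×110 + 180×40 = 76900.

76900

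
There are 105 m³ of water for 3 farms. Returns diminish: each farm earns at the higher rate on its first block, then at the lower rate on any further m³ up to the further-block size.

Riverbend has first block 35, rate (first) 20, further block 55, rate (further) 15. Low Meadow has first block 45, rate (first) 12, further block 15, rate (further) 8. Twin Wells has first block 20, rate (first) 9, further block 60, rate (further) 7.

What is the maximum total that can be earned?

Order all 6 blocks by rate: Riverbend/first 20 > Riverbend/second 15 > Low Meadow/first 12 > Twin Wells/first 9 > Low Meadow/second 8 > Twin Wells/second 7.
Riverbend first at 20: fill all 35 ; 70 left.
Riverbend/second (15): +55 ; 15 left.
Low Meadow first at 12: only 15 left, fill 15.
Total = 20×35 + 15×55 + 12×15 = 1705.

1705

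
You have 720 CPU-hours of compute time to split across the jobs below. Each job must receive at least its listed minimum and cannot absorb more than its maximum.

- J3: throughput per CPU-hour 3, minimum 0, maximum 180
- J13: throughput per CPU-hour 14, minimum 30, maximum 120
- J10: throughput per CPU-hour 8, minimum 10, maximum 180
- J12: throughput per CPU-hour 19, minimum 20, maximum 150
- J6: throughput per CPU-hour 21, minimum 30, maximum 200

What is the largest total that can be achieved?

10380

Meeting every minimum uses 0+30+10+20+30 = 90 CPU-hours, leaving 630.
Rank by throughput per CPU-hour: J6 21 > J12 19 > J13 14 > J10 8 > J3 3.
Give J6 170 more to hit its cap of 200 ; 460 left.
Give J12 130 more to hit its cap of 150 ; 330 left.
J13 takes 90 more to reach its cap of 120 ; 240 left.
J10: +170 to 180 (cap) ; 70 left.
Only 70 left; J3 takes them to reach 70.
Total = 3×70 + 14×120 + 8×180 + 19×150 + 21×200 = 10380.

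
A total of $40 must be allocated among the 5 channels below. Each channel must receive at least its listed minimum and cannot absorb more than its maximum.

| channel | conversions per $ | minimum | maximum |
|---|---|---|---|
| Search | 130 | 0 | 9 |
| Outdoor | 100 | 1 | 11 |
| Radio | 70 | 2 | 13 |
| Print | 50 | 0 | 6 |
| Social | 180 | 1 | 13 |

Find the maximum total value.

Meeting every minimum uses 0+1+2+0+1 = 4 $, leaving 36.
Rank by conversions per $: Social 180 > Search 130 > Outdoor 100 > Radio 70 > Print 50.
Give Social 12 more to hit its cap of 13 — 24 left.
Give Search 9 more to hit its cap of 9 — 15 left.
Outdoor takes 10 more to reach its cap of 11 — 5 left.
Radio has room for 11 more but only 5 remain, so it gets 7.
Total = 130×9 + 100×11 + 70×7 + 180×13 = 5100.

5100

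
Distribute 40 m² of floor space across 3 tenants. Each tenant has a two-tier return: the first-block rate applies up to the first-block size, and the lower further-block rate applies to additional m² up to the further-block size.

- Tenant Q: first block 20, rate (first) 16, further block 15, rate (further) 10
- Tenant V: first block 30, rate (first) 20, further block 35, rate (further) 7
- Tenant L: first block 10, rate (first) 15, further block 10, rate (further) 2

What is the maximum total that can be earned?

Rank every tier by rate: Tenant V/first 20 > Tenant Q/first 16 > Tenant L/first 15 > Tenant Q/second 10 > Tenant V/second 7 > Tenant L/second 2.
Tenant V/first (20): +30 ; 10 left.
10 remain; put them into Tenant Q first at 16.
Total = 20×30 + 16×10 = 760.

760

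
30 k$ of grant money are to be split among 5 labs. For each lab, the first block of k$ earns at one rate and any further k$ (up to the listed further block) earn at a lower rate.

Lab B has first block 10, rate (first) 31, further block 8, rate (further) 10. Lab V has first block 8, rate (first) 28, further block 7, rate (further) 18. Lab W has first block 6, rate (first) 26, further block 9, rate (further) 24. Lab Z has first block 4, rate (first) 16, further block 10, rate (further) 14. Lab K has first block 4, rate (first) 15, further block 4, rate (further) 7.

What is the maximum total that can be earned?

834

Rank every tier by rate: Lab B/T1 31 > Lab V/T1 28 > Lab W/T1 26 > Lab W/T2 24 > Lab V/T2 18 > Lab Z/T1 16 > Lab K/T1 15 > Lab Z/T2 14 > Lab B/T2 10 > Lab K/T2 7.
Lab B/T1 (31): +10 → 20 left.
Lab V/T1 (28): +8 → 12 left.
Fill Lab W T1 block (6 at 26) → 6 left.
Lab W T2 at 24: only 6 left, fill 6.
Total = 31×10 + 28×8 + 26×6 + 24×6 = 834.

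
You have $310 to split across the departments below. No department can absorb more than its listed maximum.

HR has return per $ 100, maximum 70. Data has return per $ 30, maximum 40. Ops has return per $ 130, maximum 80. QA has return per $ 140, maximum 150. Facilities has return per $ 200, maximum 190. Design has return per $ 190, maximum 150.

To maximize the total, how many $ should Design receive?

120

Rank by return per $: Facilities 200 > Design 190 > QA 140 > Ops 130 > HR 100 > Data 30.
Give Facilities 190 to hit its cap of 190 ; 120 left.
Design has room for 150 but only 120 remain, so it gets 120.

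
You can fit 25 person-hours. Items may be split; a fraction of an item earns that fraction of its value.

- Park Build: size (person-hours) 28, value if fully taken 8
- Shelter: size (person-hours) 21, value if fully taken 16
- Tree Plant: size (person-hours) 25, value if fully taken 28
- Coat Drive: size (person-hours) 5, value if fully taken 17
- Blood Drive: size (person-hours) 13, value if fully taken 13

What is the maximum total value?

39.4

Rank by value-to-size ratio: Coat Drive 17/5≈3.4, Tree Plant 28/25≈1.12, Blood Drive 13/13≈1, Shelter 16/21≈0.762, Park Build 8/28≈0.286.
All 5 person-hours of Coat Drive fit (value 17) → 20 remain.
Only 20 person-hours remain; take 20/25 of Tree Plant for value 28×20/25 = 22.4.
Total value = 39.4.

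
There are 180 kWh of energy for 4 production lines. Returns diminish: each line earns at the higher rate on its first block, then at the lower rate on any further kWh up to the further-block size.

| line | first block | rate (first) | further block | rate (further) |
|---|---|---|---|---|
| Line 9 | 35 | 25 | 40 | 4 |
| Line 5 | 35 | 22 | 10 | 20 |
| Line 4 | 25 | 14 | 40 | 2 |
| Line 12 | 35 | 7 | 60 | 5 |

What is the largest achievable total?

2640

Rank every tier by rate: Line 9/first 25 > Line 5/first 22 > Line 5/second 20 > Line 4/first 14 > Line 12/first 7 > Line 12/second 5 > Line 9/second 4 > Line 4/second 2.
Line 9 first at 25: fill all 35 ; 145 left.
Line 5 first at 22: fill all 35 ; 110 left.
Fill Line 5 second block (10 at 20) ; 100 left.
Fill Line 4 first block (25 at 14) ; 75 left.
Fill Line 12 first block (35 at 7) ; 40 left.
40 remain; put them into Line 12 second at 5.
Total = 25×35 + 22×35 + 20×10 + 14×25 + 7×35 + 5×40 = 2640.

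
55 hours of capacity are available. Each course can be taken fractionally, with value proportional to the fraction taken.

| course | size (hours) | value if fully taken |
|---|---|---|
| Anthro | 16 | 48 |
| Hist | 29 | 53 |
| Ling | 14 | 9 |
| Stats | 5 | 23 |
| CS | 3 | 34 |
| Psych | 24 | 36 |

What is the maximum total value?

Sort by value density: CS 34/3≈11.3, Stats 23/5≈4.6, Anthro 48/16≈3, Hist 53/29≈1.83, Psych 36/24≈1.5, Ling 9/14≈0.643.
CS: take in full, 3 hours for value 34 — 52 left.
Stats: take in full, 5 hours for value 23 — 47 left.
All 16 hours of Anthro fit (value 48) — 31 remain.
Take all of Hist (29 hours, value 53) — 2 hours left.
Fill the last 2 hours with part of Psych: 2/24 of it earns 3.
Total value = 161.

161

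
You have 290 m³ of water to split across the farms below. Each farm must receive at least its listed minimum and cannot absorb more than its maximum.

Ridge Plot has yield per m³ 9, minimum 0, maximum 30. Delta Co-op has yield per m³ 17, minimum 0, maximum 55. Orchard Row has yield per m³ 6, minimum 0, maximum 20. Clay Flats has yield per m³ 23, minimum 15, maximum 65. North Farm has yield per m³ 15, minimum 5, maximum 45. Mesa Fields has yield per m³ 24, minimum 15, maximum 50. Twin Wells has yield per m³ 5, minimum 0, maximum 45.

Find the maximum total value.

Meeting every minimum uses 0+0+0+15+5+15+0 = 35 m³, leaving 255.
Order the farms by yield per m³: Mesa Fields 24 > Clay Flats 23 > Delta Co-op 17 > North Farm 15 > Ridge Plot 9 > Orchard Row 6 > Twin Wells 5.
Mesa Fields: +35 to 50 (cap) ; 220 left.
Clay Flats: +50 to 65 (cap) ; 170 left.
Delta Co-op takes 55 more to reach its cap of 55 ; 115 left.
Give North Farm 40 more to hit its cap of 45 ; 75 left.
Give Ridge Plot 30 more to hit its cap of 30 ; 45 left.
Orchard Row takes 20 more to reach its cap of 20 ; 25 left.
Twin Wells: +25 (room for 45) → 25. Pool exhausted.
Total = 9×30 + 17×55 + 6×20 + 23×65 + 15×45 + 24×50 + 5×25 = 4820.

4820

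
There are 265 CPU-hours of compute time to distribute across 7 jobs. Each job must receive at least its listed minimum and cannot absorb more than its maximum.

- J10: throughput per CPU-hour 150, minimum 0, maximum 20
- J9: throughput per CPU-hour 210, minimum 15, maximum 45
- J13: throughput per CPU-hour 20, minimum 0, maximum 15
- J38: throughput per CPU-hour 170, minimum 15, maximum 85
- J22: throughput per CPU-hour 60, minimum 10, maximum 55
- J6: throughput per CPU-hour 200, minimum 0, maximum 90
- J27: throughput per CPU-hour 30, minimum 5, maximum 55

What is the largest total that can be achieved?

Meeting every minimum uses 0+15+0+15+10+0+5 = 45 CPU-hours, leaving 220.
Highest throughput per CPU-hour first: J9 210 > J6 200 > J38 170 > J10 150 > J22 60 > J27 30 > J13 20.
Give J9 30 more to hit its cap of 45 → 190 left.
Give J6 90 more to hit its cap of 90 → 100 left.
Give J38 70 more to hit its cap of 85 → 30 left.
J10 takes 20 more to reach its cap of 20 → 10 left.
J22 has room for 45 more but only 10 remain, so it gets 20.
Total = 150×20 + 210×45 + 170×85 + 60×20 + 200×90 + 30×5 = 46250.

46250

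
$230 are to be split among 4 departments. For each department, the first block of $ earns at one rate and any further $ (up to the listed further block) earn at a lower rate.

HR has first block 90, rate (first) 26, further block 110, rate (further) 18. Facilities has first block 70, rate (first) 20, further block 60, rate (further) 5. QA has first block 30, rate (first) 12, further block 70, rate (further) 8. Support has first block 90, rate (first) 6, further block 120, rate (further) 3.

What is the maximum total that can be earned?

Treat each block as its own option and order by rate: HR/tier1 26 > Facilities/tier1 20 > HR/tier2 18 > QA/tier1 12 > QA/tier2 8 > Support/tier1 6 > Facilities/tier2 5 > Support/tier2 3.
HR/tier1 (26): +90 ; 140 left.
Facilities tier1 at 20: fill all 70 ; 70 left.
70 remain; put them into HR tier2 at 18.
Total = 26×90 + 20×70 + 18×70 = 5000.

5000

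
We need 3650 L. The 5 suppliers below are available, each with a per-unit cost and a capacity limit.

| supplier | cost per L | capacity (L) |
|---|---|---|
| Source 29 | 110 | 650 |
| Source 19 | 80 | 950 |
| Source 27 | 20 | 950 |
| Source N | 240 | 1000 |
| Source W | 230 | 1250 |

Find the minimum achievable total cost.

419500

Use suppliers in increasing cost order.
Source 27 (20): use full 950 — 2700 L to go.
Source 19 at 80: take all 950 L — 1750 still needed.
Source 29 (110): use full 650 — 1100 L to go.
Source W at 230: take 1100 of its 1250 — requirement met.
Source N: unused.
Cost = 950×20 + 950×80 + 650×110 + 1100×230 = 419500.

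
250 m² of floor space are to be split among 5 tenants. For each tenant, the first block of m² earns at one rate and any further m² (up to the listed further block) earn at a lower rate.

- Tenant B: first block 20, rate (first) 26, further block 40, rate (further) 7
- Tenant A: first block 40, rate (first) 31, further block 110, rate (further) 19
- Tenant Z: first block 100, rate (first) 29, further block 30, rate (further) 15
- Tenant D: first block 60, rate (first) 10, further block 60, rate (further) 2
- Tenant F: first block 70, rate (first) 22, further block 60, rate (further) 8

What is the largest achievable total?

Treat each block as its own option and order by rate: Tenant A/first 31 > Tenant Z/first 29 > Tenant B/first 26 > Tenant F/first 22 > Tenant A/second 19 > Tenant Z/second 15 > Tenant D/first 10 > Tenant F/second 8 > Tenant B/second 7 > Tenant D/second 2.
Fill Tenant A first block (40 at 31) — 210 left.
Fill Tenant Z first block (100 at 29) — 110 left.
Fill Tenant B first block (20 at 26) — 90 left.
Tenant F first at 22: fill all 70 — 20 left.
20 remain; put them into Tenant A second at 19.
Total = 31×40 + 29×100 + 26×20 + 22×70 + 19×20 = 6580.

6580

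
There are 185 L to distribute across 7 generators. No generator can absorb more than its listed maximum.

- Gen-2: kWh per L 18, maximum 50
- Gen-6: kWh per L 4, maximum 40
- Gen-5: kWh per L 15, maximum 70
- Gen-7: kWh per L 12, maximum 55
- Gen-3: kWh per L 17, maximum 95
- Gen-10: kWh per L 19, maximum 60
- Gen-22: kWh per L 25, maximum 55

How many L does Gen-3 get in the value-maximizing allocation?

20

Rank by kWh per L: Gen-22 25 > Gen-10 19 > Gen-2 18 > Gen-3 17 > Gen-5 15 > Gen-7 12 > Gen-6 4.
Give Gen-22 55 to hit its cap of 55 → 130 left.
Give Gen-10 60 to hit its cap of 60 → 70 left.
Give Gen-2 50 to hit its cap of 50 → 20 left.
Gen-3: +20 (room for 95) → 20. Pool exhausted.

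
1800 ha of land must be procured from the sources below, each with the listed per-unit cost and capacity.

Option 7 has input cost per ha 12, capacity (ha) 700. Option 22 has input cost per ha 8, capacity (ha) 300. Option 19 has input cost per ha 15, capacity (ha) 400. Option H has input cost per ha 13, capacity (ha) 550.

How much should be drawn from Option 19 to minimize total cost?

Fill from the cheapest source first.
Option 22 at 8: take all 300 ha — 1500 still needed.
Take 700 from Option 7 at 12 — need 800 more.
Option H at 13: take all 550 ha — 250 still needed.
Option 19 (15): take the remaining 250 — done.

250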